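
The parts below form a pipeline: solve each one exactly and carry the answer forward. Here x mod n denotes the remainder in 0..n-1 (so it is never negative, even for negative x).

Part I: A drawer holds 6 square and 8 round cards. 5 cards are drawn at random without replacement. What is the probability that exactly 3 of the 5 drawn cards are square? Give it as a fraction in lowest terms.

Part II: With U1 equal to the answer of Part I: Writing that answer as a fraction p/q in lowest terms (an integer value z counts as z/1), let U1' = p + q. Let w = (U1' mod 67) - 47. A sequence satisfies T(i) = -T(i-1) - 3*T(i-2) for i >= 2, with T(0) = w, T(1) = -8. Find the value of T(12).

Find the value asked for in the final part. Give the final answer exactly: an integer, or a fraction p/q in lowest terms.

Part I: total draws C(14,5) = 2002; favorable C(6,3)*C(8,2) = 560; P = 40/143; answer 40/143
Part II: U1 = 40/143; threaded value p + q = 183; w = 2; T(2) = -1*(-8) - 3*(2) = 2; iterating: T(2)=2, T(3)=22, T(4)=-28, T(5)=-38, T(6)=122, T(7)=-8, T(8)=-358, T(9)=382, T(10)=692, T(11)=-1838, T(12)=-238; answer -238

-238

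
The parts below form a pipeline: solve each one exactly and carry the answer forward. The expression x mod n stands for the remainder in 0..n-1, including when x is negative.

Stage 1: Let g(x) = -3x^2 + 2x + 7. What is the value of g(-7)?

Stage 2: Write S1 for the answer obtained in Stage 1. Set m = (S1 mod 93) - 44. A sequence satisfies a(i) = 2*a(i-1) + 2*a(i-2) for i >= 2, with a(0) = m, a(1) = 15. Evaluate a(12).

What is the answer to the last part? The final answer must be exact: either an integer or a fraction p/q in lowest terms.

Stage 1: -3*(-7)^2 + 2*(-7)^1 + 7 = (-147) + (-14) + (7) = -154; answer -154
Stage 2: S1 = -154; m = -12; a(2) = 2*(15) + 2*(-12) = 6; iterating: a(2)=6, a(3)=42, a(4)=96, a(5)=276, a(6)=744, a(7)=2040, a(8)=5568, a(9)=15216, a(10)=41568, a(11)=113568, a(12)=310272; answer 310272

310272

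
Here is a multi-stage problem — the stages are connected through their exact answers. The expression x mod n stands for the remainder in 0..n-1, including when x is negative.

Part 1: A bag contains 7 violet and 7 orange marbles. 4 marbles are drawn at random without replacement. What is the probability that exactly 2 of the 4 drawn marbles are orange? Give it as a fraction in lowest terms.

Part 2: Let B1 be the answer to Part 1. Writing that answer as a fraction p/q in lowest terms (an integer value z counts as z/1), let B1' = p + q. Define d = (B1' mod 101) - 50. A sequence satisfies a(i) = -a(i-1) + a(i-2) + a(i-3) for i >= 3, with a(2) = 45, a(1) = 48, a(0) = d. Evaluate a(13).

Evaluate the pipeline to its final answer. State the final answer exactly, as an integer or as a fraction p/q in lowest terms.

Part 1: total draws C(14,4) = 1001; favorable C(7,2)*C(7,2) = 441; P = 63/143; answer 63/143
Part 2: B1 = 63/143; threaded value p + q = 206; d = -46; a(3) = -1*(45) + 1*(48) + 1*(-46) = -43; iterating: a(3)=-43, a(4)=136, a(5)=-134, a(6)=227, a(7)=-225, a(8)=318, a(9)=-316, a(10)=409, a(11)=-407, a(12)=500, a(13)=-498; answer -498

-498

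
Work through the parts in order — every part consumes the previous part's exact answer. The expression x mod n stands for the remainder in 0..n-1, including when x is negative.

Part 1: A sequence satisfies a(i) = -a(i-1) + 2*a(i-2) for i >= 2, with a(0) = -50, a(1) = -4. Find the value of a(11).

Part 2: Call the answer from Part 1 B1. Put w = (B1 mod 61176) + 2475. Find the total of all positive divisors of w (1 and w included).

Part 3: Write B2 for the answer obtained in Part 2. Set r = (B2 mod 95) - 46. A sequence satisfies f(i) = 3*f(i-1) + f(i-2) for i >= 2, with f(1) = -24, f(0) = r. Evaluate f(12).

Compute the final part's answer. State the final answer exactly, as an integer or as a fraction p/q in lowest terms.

Part 1: a(2) = -1*(-4) + 2*(-50) = -96; iterating: a(2)=-96, a(3)=88, a(4)=-280, a(5)=456, a(6)=-1016, a(7)=1928, a(8)=-3960, a(9)=7816, a(10)=-15736, a(11)=31368; answer 31368
Part 2: B1 = 31368; w = 33843; 33843 = 3 * 29 * 389; sigma = (1 + 3) * (1 + 29) * (1 + 389) = 4 * 30 * 390 = 46800; answer 46800
Part 3: B2 = 46800; r = 14; f(2) = 3*(-24) + 1*(14) = -58; iterating: f(2)=-58, f(3)=-198, f(4)=-652, f(5)=-2154, f(6)=-7114, f(7)=-23496, f(8)=-77602, f(9)=-256302, f(10)=-846508, f(11)=-2795826, f(12)=-9233986; answer -9233986

-9233986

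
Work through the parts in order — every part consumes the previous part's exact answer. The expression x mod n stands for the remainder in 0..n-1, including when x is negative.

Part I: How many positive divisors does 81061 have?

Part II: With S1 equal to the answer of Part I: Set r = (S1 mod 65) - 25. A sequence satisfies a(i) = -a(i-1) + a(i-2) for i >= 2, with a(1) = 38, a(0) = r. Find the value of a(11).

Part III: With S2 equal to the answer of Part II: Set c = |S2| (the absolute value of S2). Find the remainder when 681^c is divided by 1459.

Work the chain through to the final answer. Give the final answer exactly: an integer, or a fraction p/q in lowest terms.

1216

Part I: 81061 = 103 * 787; number of divisors = (1+1) * (1+1) = 4; answer 4
Part II: S1 = 4; r = -21; a(2) = -1*(38) + 1*(-21) = -59; iterating: a(2)=-59, a(3)=97, a(4)=-156, a(5)=253, a(6)=-409, a(7)=662, a(8)=-1071, a(9)=1733, a(10)=-2804, a(11)=4537; answer 4537
Part III: S2 = 4537; c = 4537; squarings mod 1459: 681^1=681, 681^2=1258, 681^4=1008, 681^8=600, 681^16=1086, 681^32=524, 681^64=284, 681^128=411, 681^256=1136, 681^512=740, 681^1024=475, 681^2048=939, 681^4096=485; 681^4537 = 681^1 * 681^8 * 681^16 * 681^32 * 681^128 * 681^256 * 681^4096 = 1216 (mod 1459); answer 1216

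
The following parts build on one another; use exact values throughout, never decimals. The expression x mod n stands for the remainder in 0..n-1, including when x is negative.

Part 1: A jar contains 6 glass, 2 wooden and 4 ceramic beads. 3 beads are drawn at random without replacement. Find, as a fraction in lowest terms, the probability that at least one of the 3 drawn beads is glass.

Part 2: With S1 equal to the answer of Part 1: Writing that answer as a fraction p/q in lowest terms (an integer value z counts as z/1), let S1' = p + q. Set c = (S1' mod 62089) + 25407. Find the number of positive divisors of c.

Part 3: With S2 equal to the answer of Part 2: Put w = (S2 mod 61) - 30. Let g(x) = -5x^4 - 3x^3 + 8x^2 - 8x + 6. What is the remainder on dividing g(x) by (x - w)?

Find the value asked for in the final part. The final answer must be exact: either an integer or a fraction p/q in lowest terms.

Part 1: total draws C(12,3) = 220; complement C(6,3) = 20; favorable 220 - 20 = 200; P = 10/11; answer 10/11
Part 2: S1 = 10/11; threaded value p + q = 21; c = 25428; 25428 = 2^2 * 3 * 13 * 163; number of divisors = (2+1) * (1+1) * (1+1) * (1+1) = 24; answer 24
Part 3: S2 = 24; w = -6; remainder = value at the root: -5*(-6)^4 - 3*(-6)^3 + 8*(-6)^2 - 8*(-6)^1 + 6 = (-6480) + (648) + (288) + (48) + (6) = -5490; answer -5490

-5490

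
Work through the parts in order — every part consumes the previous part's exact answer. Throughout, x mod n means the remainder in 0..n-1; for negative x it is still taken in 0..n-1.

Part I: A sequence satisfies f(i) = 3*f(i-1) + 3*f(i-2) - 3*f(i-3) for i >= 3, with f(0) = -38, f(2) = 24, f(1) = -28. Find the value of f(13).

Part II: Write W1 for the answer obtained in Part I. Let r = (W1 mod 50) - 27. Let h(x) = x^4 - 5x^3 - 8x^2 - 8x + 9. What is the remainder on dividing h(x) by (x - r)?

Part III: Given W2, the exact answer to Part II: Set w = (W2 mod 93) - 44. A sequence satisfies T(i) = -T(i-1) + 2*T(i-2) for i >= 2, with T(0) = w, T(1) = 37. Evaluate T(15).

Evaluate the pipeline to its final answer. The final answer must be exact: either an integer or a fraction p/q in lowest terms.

Part I: f(3) = 3*(24) + 3*(-28) - 3*(-38) = 102; iterating: f(3)=102, f(4)=462, f(5)=1620, f(6)=5940, f(7)=21294, f(8)=76842, f(9)=276588, f(10)=996408, f(11)=3588462, f(12)=12924846, f(13)=46550700; answer 46550700
Part II: W1 = 46550700; r = -27; remainder = value at the root: 1*(-27)^4 - 5*(-27)^3 - 8*(-27)^2 - 8*(-27)^1 + 9 = (531441) + (98415) + (-5832) + (216) + (9) = 624249; answer 624249
Part III: W2 = 624249; w = -11; T(2) = -1*(37) + 2*(-11) = -59; iterating: T(2)=-59, T(3)=133, T(4)=-251, T(5)=517, T(6)=-1019, T(7)=2053, T(8)=-4091, T(9)=8197, T(10)=-16379, T(11)=32773, T(12)=-65531, T(13)=131077, T(14)=-262139, T(15)=524293; answer 524293

524293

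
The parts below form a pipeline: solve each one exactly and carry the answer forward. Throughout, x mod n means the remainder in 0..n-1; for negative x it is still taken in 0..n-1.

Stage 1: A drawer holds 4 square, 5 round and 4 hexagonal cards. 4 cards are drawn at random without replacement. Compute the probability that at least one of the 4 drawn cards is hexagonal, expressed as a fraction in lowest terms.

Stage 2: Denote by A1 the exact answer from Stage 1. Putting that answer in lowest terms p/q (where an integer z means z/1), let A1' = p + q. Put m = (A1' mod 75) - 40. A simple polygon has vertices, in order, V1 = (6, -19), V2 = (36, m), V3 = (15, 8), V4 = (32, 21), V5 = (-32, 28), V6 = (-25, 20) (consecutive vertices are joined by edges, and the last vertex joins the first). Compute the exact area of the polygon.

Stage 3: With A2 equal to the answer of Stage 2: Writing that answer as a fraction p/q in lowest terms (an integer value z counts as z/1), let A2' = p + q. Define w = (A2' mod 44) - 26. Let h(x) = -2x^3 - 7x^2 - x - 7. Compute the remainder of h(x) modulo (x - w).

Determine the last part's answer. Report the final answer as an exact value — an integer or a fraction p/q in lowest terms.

Stage 1: total draws C(13,4) = 715; complement C(9,4) = 126; favorable 715 - 126 = 589; P = 589/715; answer 589/715
Stage 2: A1 = 589/715; threaded value p + q = 1304; m = -11; cross terms: (6*-11 - 36*-19)=618, (36*8 - 15*-11)=453, (15*21 - 32*8)=59, (32*28 - -32*21)=1568, (-32*20 - -25*28)=60, (-25*-19 - 6*20)=355; twice the area = |3113| = 3113; area = 3113/2; answer 3113/2
Stage 3: A2 = 3113/2; threaded value p + q = 3115; w = 9; remainder = value at the root: -2*(9)^3 - 7*(9)^2 - 1*(9)^1 - 7 = (-1458) + (-567) + (-9) + (-7) = -2041; answer -2041

-2041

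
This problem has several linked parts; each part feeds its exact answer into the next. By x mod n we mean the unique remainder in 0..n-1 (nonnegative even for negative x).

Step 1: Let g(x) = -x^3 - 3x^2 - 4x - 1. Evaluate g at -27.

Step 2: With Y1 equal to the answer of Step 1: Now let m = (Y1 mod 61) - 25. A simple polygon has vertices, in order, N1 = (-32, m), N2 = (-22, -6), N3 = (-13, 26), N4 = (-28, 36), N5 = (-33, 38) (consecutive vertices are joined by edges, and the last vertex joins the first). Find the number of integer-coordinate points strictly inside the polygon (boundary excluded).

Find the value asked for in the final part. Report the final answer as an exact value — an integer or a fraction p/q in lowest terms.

Step 1: -1*(-27)^3 - 3*(-27)^2 - 4*(-27)^1 - 1 = (19683) + (-2187) + (108) + (-1) = 17603; answer 17603
Step 2: Y1 = 17603; m = 10; cross terms: (-32*-6 - -22*10)=412, (-22*26 - -13*-6)=-650, (-13*36 - -28*26)=260, (-28*38 - -33*36)=124, (-33*10 - -32*38)=886; twice the area = |1032| = 1032; area = 516; boundary points = 2 + 1 + 5 + 1 + 1 = 10; strictly interior points = area - boundary/2 + 1 = 512; answer 512

512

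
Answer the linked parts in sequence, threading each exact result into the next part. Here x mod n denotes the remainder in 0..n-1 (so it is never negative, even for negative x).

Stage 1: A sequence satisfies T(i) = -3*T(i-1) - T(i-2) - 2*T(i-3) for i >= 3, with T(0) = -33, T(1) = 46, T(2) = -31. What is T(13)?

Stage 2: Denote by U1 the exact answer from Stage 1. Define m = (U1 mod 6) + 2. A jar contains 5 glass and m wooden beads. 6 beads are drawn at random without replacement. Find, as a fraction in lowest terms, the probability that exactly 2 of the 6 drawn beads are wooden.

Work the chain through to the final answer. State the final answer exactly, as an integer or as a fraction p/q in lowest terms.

5/7

Stage 1: T(3) = -3*(-31) - 1*(46) - 2*(-33) = 113; iterating: T(3)=113, T(4)=-400, T(5)=1149, T(6)=-3273, T(7)=9470, T(8)=-27435, T(9)=79381, T(10)=-229648, T(11)=664433, T(12)=-1922413, T(13)=5562102; answer 5562102
Stage 2: U1 = 5562102; m = 2; total draws C(7,6) = 7; favorable C(2,2)*C(5,4) = 5; P = 5/7; answer 5/7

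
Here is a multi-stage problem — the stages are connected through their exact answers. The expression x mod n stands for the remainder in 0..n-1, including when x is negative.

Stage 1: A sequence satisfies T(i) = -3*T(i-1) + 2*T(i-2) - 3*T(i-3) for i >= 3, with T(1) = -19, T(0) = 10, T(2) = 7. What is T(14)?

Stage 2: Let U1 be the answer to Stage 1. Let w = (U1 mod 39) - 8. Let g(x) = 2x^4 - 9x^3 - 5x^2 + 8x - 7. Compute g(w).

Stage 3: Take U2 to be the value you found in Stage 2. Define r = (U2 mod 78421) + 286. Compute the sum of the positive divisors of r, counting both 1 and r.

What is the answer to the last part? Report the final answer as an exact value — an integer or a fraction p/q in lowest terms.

7868

Stage 1: T(3) = -3*(7) + 2*(-19) - 3*(10) = -89; iterating: T(3)=-89, T(4)=338, T(5)=-1213, T(6)=4582, T(7)=-17186, T(8)=64361, T(9)=-241201, T(10)=903883, T(11)=-3387134, T(12)=12692771, T(13)=-47564230, T(14)=178239634; answer 178239634
Stage 2: U1 = 178239634; w = -7; 2*(-7)^4 - 9*(-7)^3 - 5*(-7)^2 + 8*(-7)^1 - 7 = (4802) + (3087) + (-245) + (-56) + (-7) = 7581; answer 7581
Stage 3: U2 = 7581; r = 7867; 7867 is prime, so its only divisors are 1 and 7867; sigma = 1 + 7867 = 7868; answer 7868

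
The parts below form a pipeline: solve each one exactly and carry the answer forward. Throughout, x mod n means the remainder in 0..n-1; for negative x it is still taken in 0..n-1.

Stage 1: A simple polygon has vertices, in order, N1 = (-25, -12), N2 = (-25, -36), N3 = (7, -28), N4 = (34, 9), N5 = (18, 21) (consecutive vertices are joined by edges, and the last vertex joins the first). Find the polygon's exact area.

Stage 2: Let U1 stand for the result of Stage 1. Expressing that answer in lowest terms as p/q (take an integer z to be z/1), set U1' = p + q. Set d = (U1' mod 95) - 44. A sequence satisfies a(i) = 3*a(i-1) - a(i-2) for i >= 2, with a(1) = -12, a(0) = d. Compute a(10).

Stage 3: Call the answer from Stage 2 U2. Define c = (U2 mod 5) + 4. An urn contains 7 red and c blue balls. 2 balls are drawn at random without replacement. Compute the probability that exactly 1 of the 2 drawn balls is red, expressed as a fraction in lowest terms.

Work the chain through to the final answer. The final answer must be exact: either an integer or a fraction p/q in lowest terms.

Stage 1: cross terms: (-25*-36 - -25*-12)=600, (-25*-28 - 7*-36)=952, (7*9 - 34*-28)=1015, (34*21 - 18*9)=552, (18*-12 - -25*21)=309; twice the area = |3428| = 3428; area = 1714; answer 1714
Stage 2: U1 = 1714; threaded value p + q = 1715; d = -39; a(2) = 3*(-12) - 1*(-39) = 3; iterating: a(2)=3, a(3)=21, a(4)=60, a(5)=159, a(6)=417, a(7)=1092, a(8)=2859, a(9)=7485, a(10)=19596; answer 19596
Stage 3: U2 = 19596; c = 5; total draws C(12,2) = 66; favorable C(7,1)*C(5,1) = 35; P = 35/66; answer 35/66

35/66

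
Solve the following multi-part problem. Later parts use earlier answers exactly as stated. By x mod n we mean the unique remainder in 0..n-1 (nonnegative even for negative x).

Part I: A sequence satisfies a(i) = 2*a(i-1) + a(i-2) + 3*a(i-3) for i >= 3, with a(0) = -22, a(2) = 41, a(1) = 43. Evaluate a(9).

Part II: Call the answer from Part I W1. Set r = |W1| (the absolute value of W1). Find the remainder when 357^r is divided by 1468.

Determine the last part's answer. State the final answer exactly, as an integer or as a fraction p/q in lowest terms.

Part I: a(3) = 2*(41) + 1*(43) + 3*(-22) = 59; iterating: a(3)=59, a(4)=288, a(5)=758, a(6)=1981, a(7)=5584, a(8)=15423, a(9)=42373; answer 42373
Part II: W1 = 42373; r = 42373; squarings mod 1468: 357^1=357, 357^2=1201, 357^4=825, 357^8=941, 357^16=277, 357^32=393, 357^64=309, 357^128=61, 357^256=785, 357^512=1133, 357^1024=657, 357^2048=57, 357^4096=313, 357^8192=1081, 357^16384=33, 357^32768=1089; 357^42373 = 357^1 * 357^4 * 357^128 * 357^256 * 357^1024 * 357^8192 * 357^32768 = 397 (mod 1468); answer 397

397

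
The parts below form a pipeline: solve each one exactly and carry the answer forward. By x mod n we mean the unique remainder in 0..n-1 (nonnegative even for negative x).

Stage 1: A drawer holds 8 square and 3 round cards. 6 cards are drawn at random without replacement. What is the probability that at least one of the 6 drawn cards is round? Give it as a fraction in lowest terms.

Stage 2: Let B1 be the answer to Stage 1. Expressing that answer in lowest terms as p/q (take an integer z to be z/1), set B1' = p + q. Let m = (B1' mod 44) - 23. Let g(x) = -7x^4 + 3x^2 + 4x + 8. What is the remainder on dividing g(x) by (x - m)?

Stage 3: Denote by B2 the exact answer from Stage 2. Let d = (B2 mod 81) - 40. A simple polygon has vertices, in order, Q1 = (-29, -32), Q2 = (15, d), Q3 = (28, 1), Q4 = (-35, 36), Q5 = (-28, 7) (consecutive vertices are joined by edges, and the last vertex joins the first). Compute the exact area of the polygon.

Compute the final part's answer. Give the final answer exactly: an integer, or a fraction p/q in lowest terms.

4369/2

Stage 1: total draws C(11,6) = 462; complement C(8,6) = 28; favorable 462 - 28 = 434; P = 31/33; answer 31/33
Stage 2: B1 = 31/33; threaded value p + q = 64; m = -3; remainder = value at the root: -7*(-3)^4 + 3*(-3)^2 + 4*(-3)^1 + 8 = (-567) + (27) + (-12) + (8) = -544; answer -544
Stage 3: B2 = -544; d = -17; cross terms: (-29*-17 - 15*-32)=973, (15*1 - 28*-17)=491, (28*36 - -35*1)=1043, (-35*7 - -28*36)=763, (-28*-32 - -29*7)=1099; twice the area = |4369| = 4369; area = 4369/2; answer 4369/2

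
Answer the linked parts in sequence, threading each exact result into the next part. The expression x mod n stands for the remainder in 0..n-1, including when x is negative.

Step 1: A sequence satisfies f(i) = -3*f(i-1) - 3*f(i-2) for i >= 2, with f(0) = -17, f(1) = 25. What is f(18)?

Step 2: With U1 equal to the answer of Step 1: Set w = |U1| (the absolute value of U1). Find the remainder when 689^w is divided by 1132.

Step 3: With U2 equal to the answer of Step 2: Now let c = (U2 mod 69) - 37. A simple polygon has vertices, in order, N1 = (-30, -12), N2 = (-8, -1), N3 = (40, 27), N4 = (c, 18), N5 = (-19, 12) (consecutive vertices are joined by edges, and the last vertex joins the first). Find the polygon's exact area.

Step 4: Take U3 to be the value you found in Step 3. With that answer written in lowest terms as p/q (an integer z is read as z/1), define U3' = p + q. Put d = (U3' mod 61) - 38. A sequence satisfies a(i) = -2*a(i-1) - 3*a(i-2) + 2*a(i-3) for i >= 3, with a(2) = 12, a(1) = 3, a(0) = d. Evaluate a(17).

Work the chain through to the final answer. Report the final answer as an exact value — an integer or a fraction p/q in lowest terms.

Step 1: f(2) = -3*(25) - 3*(-17) = -24; iterating: f(2)=-24, f(3)=-3, f(4)=81, f(5)=-234, f(6)=459, f(7)=-675, f(8)=648, f(9)=81, f(10)=-2187, f(11)=6318, f(12)=-12393, f(13)=18225, f(14)=-17496, f(15)=-2187, f(16)=59049, f(17)=-170586, f(18)=334611; answer 334611
Step 2: U1 = 334611; w = 334611; squarings mod 1132: 689^1=689, 689^2=413, 689^4=769, 689^8=457, 689^16=561, 689^32=25, 689^64=625, 689^128=85, 689^256=433, 689^512=709, 689^1024=73, 689^2048=801, 689^4096=889, 689^8192=185, 689^16384=265, 689^32768=41, 689^65536=549, 689^131072=289, 689^262144=885; 689^334611 = 689^1 * 689^2 * 689^16 * 689^256 * 689^512 * 689^2048 * 689^4096 * 689^65536 * 689^262144 = 933 (mod 1132); answer 933
Step 3: U2 = 933; c = -1; cross terms: (-30*-1 - -8*-12)=-66, (-8*27 - 40*-1)=-176, (40*18 - -1*27)=747, (-1*12 - -19*18)=330, (-19*-12 - -30*12)=588; twice the area = |1423| = 1423; area = 1423/2; answer 1423/2
Step 4: U3 = 1423/2; threaded value p + q = 1425; d = -16; a(3) = -2*(12) - 3*(3) + 2*(-16) = -65; iterating: a(3)=-65, a(4)=100, a(5)=19, a(6)=-468, a(7)=1079, a(8)=-716, a(9)=-2741, a(10)=9788, a(11)=-12785, a(12)=-9276, a(13)=76483, a(14)=-150708, a(15)=53415, a(16)=498260, a(17)=-1458181; answer -1458181

-1458181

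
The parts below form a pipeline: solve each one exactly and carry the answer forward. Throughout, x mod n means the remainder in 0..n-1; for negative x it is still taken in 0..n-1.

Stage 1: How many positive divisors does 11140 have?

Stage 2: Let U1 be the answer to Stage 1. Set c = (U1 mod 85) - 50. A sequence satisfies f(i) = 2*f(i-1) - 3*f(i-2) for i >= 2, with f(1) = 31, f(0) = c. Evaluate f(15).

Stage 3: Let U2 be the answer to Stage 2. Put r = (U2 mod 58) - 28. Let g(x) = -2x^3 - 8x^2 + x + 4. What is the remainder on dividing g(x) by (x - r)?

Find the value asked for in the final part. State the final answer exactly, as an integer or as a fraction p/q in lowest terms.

Stage 1: 11140 = 2^2 * 5 * 557; number of divisors = (2+1) * (1+1) * (1+1) = 12; answer 12
Stage 2: U1 = 12; c = -38; f(2) = 2*(31) - 3*(-38) = 176; iterating: f(2)=176, f(3)=259, f(4)=-10, f(5)=-797, f(6)=-1564, f(7)=-737, f(8)=3218, f(9)=8647, f(10)=7640, f(11)=-10661, f(12)=-44242, f(13)=-56501, f(14)=19724, f(15)=208951; answer 208951
Stage 3: U2 = 208951; r = 7; remainder = value at the root: -2*(7)^3 - 8*(7)^2 + 1*(7)^1 + 4 = (-686) + (-392) + (7) + (4) = -1067; answer -1067

-1067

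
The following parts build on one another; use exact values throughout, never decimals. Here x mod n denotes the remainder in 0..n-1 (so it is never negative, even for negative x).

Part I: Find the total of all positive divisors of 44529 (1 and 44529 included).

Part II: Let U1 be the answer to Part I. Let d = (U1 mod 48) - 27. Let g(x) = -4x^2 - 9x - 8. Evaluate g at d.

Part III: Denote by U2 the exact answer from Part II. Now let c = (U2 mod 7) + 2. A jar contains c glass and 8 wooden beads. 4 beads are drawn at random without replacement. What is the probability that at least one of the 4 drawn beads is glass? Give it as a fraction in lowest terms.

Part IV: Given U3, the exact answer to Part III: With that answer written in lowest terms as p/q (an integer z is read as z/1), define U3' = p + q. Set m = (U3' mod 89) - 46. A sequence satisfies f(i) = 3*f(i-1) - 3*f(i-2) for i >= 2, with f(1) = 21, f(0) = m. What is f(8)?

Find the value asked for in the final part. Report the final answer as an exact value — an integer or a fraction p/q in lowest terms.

-5022

Part I: 44529 = 3 * 14843; sigma = (1 + 3) * (1 + 14843) = 4 * 14844 = 59376; answer 59376
Part II: U1 = 59376; d = -27; -4*(-27)^2 - 9*(-27)^1 - 8 = (-2916) + (243) + (-8) = -2681; answer -2681
Part III: U2 = -2681; c = 2; total draws C(10,4) = 210; complement C(8,4) = 70; favorable 210 - 70 = 140; P = 2/3; answer 2/3
Part IV: U3 = 2/3; threaded value p + q = 5; m = -41; f(2) = 3*(21) - 3*(-41) = 186; iterating: f(2)=186, f(3)=495, f(4)=927, f(5)=1296, f(6)=1107, f(7)=-567, f(8)=-5022; answer -5022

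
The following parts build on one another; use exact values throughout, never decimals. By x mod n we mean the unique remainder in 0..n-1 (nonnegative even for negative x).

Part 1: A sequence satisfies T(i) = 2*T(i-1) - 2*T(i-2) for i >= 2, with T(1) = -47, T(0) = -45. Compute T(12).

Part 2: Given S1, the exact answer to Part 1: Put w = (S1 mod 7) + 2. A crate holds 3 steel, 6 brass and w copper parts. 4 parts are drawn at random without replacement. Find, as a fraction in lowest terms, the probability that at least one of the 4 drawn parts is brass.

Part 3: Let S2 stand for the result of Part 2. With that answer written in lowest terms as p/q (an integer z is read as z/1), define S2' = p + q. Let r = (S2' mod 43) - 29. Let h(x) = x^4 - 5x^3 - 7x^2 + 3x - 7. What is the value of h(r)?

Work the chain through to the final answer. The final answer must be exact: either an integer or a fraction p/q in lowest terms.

20409

Part 1: T(2) = 2*(-47) - 2*(-45) = -4; iterating: T(2)=-4, T(3)=86, T(4)=180, T(5)=188, T(6)=16, T(7)=-344, T(8)=-720, T(9)=-752, T(10)=-64, T(11)=1376, T(12)=2880; answer 2880
Part 2: S1 = 2880; w = 5; total draws C(14,4) = 1001; complement C(8,4) = 70; favorable 1001 - 70 = 931; P = 133/143; answer 133/143
Part 3: S2 = 133/143; threaded value p + q = 276; r = -11; 1*(-11)^4 - 5*(-11)^3 - 7*(-11)^2 + 3*(-11)^1 - 7 = (14641) + (6655) + (-847) + (-33) + (-7) = 20409; answer 20409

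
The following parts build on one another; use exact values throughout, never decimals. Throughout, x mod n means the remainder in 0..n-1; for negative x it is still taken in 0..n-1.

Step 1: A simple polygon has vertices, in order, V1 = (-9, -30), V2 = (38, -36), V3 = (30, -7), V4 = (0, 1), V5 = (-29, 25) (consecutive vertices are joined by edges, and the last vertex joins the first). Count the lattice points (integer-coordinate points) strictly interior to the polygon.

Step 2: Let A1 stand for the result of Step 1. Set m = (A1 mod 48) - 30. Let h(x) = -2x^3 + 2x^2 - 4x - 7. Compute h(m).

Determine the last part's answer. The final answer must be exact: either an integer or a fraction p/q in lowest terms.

Step 1: cross terms: (-9*-36 - 38*-30)=1464, (38*-7 - 30*-36)=814, (30*1 - 0*-7)=30, (0*25 - -29*1)=29, (-29*-30 - -9*25)=1095; twice the area = |3432| = 3432; area = 1716; boundary points = 1 + 1 + 2 + 1 + 5 = 10; strictly interior points = area - boundary/2 + 1 = 1712; answer 1712
Step 2: A1 = 1712; m = 2; -2*(2)^3 + 2*(2)^2 - 4*(2)^1 - 7 = (-16) + (8) + (-8) + (-7) = -23; answer -23

-23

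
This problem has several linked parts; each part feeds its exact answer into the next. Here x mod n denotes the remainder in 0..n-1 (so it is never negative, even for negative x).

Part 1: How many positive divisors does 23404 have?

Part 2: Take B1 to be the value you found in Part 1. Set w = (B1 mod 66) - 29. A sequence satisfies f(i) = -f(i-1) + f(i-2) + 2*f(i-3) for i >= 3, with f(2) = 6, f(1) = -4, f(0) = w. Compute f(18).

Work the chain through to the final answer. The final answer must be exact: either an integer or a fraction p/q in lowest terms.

584

Part 1: 23404 = 2^2 * 5851; number of divisors = (2+1) * (1+1) = 6; answer 6
Part 2: B1 = 6; w = -23; f(3) = -1*(6) + 1*(-4) + 2*(-23) = -56; iterating: f(3)=-56, f(4)=54, f(5)=-98, f(6)=40, f(7)=-30, f(8)=-126, f(9)=176, f(10)=-362, f(11)=286, f(12)=-296, f(13)=-142, f(14)=418, f(15)=-1152, f(16)=1286, f(17)=-1602, f(18)=584; answer 584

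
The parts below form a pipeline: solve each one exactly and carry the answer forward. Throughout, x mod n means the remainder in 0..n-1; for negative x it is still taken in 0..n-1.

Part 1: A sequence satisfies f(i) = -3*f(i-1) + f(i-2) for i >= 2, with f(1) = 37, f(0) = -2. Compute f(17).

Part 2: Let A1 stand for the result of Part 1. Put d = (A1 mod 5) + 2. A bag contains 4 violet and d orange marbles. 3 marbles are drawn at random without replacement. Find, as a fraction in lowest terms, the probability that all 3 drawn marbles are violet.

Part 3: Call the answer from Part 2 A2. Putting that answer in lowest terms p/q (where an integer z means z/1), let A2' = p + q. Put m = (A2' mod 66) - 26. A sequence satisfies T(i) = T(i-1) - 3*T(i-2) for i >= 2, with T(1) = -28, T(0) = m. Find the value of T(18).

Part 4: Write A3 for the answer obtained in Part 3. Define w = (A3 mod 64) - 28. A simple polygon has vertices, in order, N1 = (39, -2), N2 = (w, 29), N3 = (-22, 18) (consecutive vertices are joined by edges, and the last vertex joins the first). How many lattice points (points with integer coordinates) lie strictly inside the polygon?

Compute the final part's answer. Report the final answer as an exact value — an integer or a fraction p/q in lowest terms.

Part 1: f(2) = -3*(37) + 1*(-2) = -113; iterating: f(2)=-113, f(3)=376, f(4)=-1241, f(5)=4099, f(6)=-13538, f(7)=44713, f(8)=-147677, f(9)=487744, f(10)=-1610909, f(11)=5320471, f(12)=-17572322, f(13)=58037437, f(14)=-191684633, f(15)=633091336, f(16)=-2090958641, f(17)=6905967259; answer 6905967259
Part 2: A1 = 6905967259; d = 6; total draws C(10,3) = 120; favorable C(4,3) = 4; P = 1/30; answer 1/30
Part 3: A2 = 1/30; threaded value p + q = 31; m = 5; T(2) = 1*(-28) - 3*(5) = -43; iterating: T(2)=-43, T(3)=41, T(4)=170, T(5)=47, T(6)=-463, T(7)=-604, T(8)=785, T(9)=2597, T(10)=242, T(11)=-7549, T(12)=-8275, T(13)=14372, T(14)=39197, T(15)=-3919, T(16)=-121510, T(17)=-109753, T(18)=254777; answer 254777
Part 4: A3 = 254777; w = 29; cross terms: (39*29 - 29*-2)=1189, (29*18 - -22*29)=1160, (-22*-2 - 39*18)=-658; twice the area = |1691| = 1691; area = 1691/2; boundary points = 1 + 1 + 1 = 3; strictly interior points = area - boundary/2 + 1 = 845; answer 845

845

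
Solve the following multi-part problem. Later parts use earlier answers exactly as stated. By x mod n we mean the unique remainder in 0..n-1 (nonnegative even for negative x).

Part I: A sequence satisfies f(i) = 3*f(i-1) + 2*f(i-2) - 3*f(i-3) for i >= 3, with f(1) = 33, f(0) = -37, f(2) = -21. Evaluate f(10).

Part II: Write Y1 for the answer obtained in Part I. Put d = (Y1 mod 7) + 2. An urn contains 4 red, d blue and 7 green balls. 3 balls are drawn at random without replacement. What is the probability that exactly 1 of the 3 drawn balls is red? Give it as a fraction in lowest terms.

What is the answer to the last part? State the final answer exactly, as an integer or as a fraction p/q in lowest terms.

45/91

Part I: f(3) = 3*(-21) + 2*(33) - 3*(-37) = 114; iterating: f(3)=114, f(4)=201, f(5)=894, f(6)=2742, f(7)=9411, f(8)=31035, f(9)=103701, f(10)=344940; answer 344940
Part II: Y1 = 344940; d = 3; total draws C(14,3) = 364; favorable C(4,1)*C(10,2) = 180; P = 45/91; answer 45/91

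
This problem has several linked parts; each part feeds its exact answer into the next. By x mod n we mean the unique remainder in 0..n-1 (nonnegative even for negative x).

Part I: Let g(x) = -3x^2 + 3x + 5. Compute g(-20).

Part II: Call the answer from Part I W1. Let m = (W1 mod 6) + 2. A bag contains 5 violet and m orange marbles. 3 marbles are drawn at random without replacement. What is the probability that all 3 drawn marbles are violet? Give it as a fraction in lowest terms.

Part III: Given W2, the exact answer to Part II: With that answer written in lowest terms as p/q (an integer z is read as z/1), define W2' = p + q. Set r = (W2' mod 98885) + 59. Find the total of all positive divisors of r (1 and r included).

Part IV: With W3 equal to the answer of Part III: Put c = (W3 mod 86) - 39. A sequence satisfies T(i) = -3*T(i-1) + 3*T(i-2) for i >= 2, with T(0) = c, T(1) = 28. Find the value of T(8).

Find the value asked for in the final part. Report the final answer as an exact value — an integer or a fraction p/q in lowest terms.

-253449

Part I: -3*(-20)^2 + 3*(-20)^1 + 5 = (-1200) + (-60) + (5) = -1255; answer -1255
Part II: W1 = -1255; m = 7; total draws C(12,3) = 220; favorable C(5,3) = 10; P = 1/22; answer 1/22
Part III: W2 = 1/22; threaded value p + q = 23; r = 82; 82 = 2 * 41; sigma = (1 + 2) * (1 + 41) = 3 * 42 = 126; answer 126
Part IV: W3 = 126; c = 1; T(2) = -3*(28) + 3*(1) = -81; iterating: T(2)=-81, T(3)=327, T(4)=-1224, T(5)=4653, T(6)=-17631, T(7)=66852, T(8)=-253449; answer -253449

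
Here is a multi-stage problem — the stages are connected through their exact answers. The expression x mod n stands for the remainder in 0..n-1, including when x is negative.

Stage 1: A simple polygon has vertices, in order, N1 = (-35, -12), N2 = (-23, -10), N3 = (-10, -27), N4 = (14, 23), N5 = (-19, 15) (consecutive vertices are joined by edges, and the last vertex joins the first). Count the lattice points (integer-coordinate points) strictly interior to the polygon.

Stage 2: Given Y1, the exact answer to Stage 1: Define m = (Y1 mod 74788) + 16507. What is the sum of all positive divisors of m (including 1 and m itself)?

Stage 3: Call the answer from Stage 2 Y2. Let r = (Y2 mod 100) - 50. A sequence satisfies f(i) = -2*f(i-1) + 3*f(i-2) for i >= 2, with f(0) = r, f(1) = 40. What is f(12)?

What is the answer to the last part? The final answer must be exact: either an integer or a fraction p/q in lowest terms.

-11957450

Stage 1: cross terms: (-35*-10 - -23*-12)=74, (-23*-27 - -10*-10)=521, (-10*23 - 14*-27)=148, (14*15 - -19*23)=647, (-19*-12 - -35*15)=753; twice the area = |2143| = 2143; area = 2143/2; boundary points = 2 + 1 + 2 + 1 + 1 = 7; strictly interior points = area - boundary/2 + 1 = 1069; answer 1069
Stage 2: Y1 = 1069; m = 17576; 17576 = 2^3 * 13^3; sigma = (1 + 2 + 4 + 8) * (1 + 13 + 169 + 2197) = 15 * 2380 = 35700; answer 35700
Stage 3: Y2 = 35700; r = -50; f(2) = -2*(40) + 3*(-50) = -230; iterating: f(2)=-230, f(3)=580, f(4)=-1850, f(5)=5440, f(6)=-16430, f(7)=49180, f(8)=-147650, f(9)=442840, f(10)=-1328630, f(11)=3985780, f(12)=-11957450; answer -11957450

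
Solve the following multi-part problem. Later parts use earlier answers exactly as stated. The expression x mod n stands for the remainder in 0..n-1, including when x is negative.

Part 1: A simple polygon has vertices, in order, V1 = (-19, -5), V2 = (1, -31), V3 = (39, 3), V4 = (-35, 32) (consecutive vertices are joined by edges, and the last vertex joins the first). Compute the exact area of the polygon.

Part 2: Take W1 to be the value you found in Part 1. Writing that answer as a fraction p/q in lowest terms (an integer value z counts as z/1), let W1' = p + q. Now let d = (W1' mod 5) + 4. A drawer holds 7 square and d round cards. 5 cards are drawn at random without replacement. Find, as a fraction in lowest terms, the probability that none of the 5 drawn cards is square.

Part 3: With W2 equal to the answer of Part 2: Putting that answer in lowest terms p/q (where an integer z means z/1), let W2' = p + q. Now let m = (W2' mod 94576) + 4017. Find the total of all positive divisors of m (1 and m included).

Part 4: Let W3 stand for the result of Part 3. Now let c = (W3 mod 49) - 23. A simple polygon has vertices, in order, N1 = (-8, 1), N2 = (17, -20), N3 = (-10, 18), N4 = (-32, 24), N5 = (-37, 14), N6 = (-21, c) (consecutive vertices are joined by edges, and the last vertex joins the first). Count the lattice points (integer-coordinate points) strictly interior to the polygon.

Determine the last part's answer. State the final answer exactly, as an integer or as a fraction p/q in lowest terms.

978

Part 1: cross terms: (-19*-31 - 1*-5)=594, (1*3 - 39*-31)=1212, (39*32 - -35*3)=1353, (-35*-5 - -19*32)=783; twice the area = |3942| = 3942; area = 1971; answer 1971
Part 2: W1 = 1971; threaded value p + q = 1972; d = 6; total draws C(13,5) = 1287; favorable C(6,5) = 6; P = 2/429; answer 2/429
Part 3: W2 = 2/429; threaded value p + q = 431; m = 4448; 4448 = 2^5 * 139; sigma = (1 + 2 + 4 + 8 + 16 + 32) * (1 + 139) = 63 * 140 = 8820; answer 8820
Part 4: W3 = 8820; c = -23; cross terms: (-8*-20 - 17*1)=143, (17*18 - -10*-20)=106, (-10*24 - -32*18)=336, (-32*14 - -37*24)=440, (-37*-23 - -21*14)=1145, (-21*1 - -8*-23)=-205; twice the area = |1965| = 1965; area = 1965/2; boundary points = 1 + 1 + 2 + 5 + 1 + 1 = 11; strictly interior points = area - boundary/2 + 1 = 978; answer 978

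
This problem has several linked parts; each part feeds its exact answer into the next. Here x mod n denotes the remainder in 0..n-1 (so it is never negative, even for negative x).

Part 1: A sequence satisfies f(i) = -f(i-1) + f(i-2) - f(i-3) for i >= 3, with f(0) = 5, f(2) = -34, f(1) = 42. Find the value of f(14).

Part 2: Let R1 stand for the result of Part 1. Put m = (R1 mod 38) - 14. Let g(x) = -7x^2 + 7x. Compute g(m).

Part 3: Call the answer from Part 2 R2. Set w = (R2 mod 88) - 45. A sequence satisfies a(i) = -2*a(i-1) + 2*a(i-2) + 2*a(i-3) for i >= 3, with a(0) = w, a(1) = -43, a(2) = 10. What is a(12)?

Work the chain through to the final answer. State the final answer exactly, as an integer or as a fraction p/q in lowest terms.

Part 1: f(3) = -1*(-34) + 1*(42) - 1*(5) = 71; iterating: f(3)=71, f(4)=-147, f(5)=252, f(6)=-470, f(7)=869, f(8)=-1591, f(9)=2930, f(10)=-5390, f(11)=9911, f(12)=-18231, f(13)=33532, f(14)=-61674; answer -61674
Part 2: R1 = -61674; m = -14; -7*(-14)^2 + 7*(-14)^1 = (-1372) + (-98) = -1470; answer -1470
Part 3: R2 = -1470; w = -19; a(3) = -2*(10) + 2*(-43) + 2*(-19) = -144; iterating: a(3)=-144, a(4)=222, a(5)=-712, a(6)=1580, a(7)=-4140, a(8)=10016, a(9)=-25152, a(10)=62056, a(11)=-154384, a(12)=382576; answer 382576

382576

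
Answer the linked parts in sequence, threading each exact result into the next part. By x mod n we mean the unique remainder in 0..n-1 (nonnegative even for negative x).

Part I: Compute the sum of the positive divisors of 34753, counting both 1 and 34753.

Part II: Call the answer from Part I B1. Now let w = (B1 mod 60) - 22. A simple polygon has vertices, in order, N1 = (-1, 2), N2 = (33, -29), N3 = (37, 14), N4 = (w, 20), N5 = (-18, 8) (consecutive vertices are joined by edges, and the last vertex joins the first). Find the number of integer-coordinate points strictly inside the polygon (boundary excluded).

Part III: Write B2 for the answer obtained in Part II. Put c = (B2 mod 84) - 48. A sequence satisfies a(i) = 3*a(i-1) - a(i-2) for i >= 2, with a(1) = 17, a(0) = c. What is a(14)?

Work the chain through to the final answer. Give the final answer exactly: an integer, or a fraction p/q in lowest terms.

7830647

Part I: 34753 = 23 * 1511; sigma = (1 + 23) * (1 + 1511) = 24 * 1512 = 36288; answer 36288
Part II: B1 = 36288; w = 26; cross terms: (-1*-29 - 33*2)=-37, (33*14 - 37*-29)=1535, (37*20 - 26*14)=376, (26*8 - -18*20)=568, (-18*2 - -1*8)=-28; twice the area = |2414| = 2414; area = 1207; boundary points = 1 + 1 + 1 + 4 + 1 = 8; strictly interior points = area - boundary/2 + 1 = 1204; answer 1204
Part III: B2 = 1204; c = -20; a(2) = 3*(17) - 1*(-20) = 71; iterating: a(2)=71, a(3)=196, a(4)=517, a(5)=1355, a(6)=3548, a(7)=9289, a(8)=24319, a(9)=63668, a(10)=166685, a(11)=436387, a(12)=1142476, a(13)=2991041, a(14)=7830647; answer 7830647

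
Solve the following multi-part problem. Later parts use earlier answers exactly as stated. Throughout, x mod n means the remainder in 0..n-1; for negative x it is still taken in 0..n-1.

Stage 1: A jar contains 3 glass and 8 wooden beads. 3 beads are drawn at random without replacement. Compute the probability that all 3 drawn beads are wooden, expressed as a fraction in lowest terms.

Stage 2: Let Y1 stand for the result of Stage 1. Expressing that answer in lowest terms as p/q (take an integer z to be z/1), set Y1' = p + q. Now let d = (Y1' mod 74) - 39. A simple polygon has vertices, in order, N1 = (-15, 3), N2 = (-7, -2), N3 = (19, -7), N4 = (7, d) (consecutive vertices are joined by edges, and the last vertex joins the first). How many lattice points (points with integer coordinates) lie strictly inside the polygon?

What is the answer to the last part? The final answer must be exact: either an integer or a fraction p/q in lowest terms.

Stage 1: total draws C(11,3) = 165; favorable C(8,3) = 56; P = 56/165; answer 56/165
Stage 2: Y1 = 56/165; threaded value p + q = 221; d = 34; cross terms: (-15*-2 - -7*3)=51, (-7*-7 - 19*-2)=87, (19*34 - 7*-7)=695, (7*3 - -15*34)=531; twice the area = |1364| = 1364; area = 682; boundary points = 1 + 1 + 1 + 1 = 4; strictly interior points = area - boundary/2 + 1 = 681; answer 681

681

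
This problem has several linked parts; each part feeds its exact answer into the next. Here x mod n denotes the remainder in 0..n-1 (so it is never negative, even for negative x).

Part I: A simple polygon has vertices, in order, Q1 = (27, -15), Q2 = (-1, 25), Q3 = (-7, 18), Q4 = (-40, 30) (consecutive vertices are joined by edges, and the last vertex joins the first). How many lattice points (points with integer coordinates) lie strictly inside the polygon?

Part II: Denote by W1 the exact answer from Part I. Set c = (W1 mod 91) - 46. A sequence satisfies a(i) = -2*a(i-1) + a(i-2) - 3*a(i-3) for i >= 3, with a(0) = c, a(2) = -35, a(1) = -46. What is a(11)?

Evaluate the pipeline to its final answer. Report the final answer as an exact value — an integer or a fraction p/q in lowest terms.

Part I: cross terms: (27*25 - -1*-15)=660, (-1*18 - -7*25)=157, (-7*30 - -40*18)=510, (-40*-15 - 27*30)=-210; twice the area = |1117| = 1117; area = 1117/2; boundary points = 4 + 1 + 3 + 1 = 9; strictly interior points = area - boundary/2 + 1 = 555; answer 555
Part II: W1 = 555; c = -37; a(3) = -2*(-35) + 1*(-46) - 3*(-37) = 135; iterating: a(3)=135, a(4)=-167, a(5)=574, a(6)=-1720, a(7)=4515, a(8)=-12472, a(9)=34619, a(10)=-95255, a(11)=262545; answer 262545

262545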